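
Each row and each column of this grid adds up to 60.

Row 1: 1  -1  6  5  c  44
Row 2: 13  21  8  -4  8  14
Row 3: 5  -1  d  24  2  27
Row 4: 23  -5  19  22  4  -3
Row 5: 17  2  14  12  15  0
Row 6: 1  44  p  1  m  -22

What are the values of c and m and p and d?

c = 5, m = 26, p = 10, d = 3

Row 3: 5 − 1 + 24 + 2 + 27 = 57, so its missing entry is 60 − 57 = 3.
Row 1: 1 − 1 + 6 + 5 + 44 = 55, so its missing entry is 60 − 55 = 5.
Column 5: 5 + 8 + 2 + 4 + 15 = 34, so its missing entry is 60 − 34 = 26.
Row 6: 1 + 44 + 1 + 26 − 22 = 50, so its missing entry is 60 − 50 = 10.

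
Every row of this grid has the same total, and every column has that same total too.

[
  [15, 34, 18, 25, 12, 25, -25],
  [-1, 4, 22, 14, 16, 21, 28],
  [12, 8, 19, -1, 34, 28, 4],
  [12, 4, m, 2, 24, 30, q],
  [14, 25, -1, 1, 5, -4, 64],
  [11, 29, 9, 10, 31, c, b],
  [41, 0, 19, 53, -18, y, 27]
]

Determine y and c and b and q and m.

Rows 1 and 2 both sum to 104, so that's the common total.
The known cells in row 7 total 122, leaving 104 − 122 = -18 for the blank.
The known cells in column 6 total 82, leaving 104 − 82 = 22 for the blank.
The known cells in row 6 total 112, leaving 104 − 112 = -8 for the blank.
The known cells in column 7 total 90, leaving 104 − 90 = 14 for the blank.
The known cells in row 4 total 86, leaving 104 − 86 = 18 for the blank.

y = -18, c = 22, b = -8, q = 14, m = 18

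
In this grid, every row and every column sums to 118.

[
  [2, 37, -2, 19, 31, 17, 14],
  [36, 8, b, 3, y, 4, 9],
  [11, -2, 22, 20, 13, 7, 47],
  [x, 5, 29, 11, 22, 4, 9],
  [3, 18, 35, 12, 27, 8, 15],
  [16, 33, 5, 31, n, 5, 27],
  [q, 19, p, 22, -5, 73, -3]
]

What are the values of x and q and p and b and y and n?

Row 6: 16 + 33 + 5 + 31 + 5 + 27 = 117, so its missing entry is 118 − 117 = 1.
Column 5: 31 + 13 + 22 + 27 + 1 − 5 = 89, so its missing entry is 118 − 89 = 29.
Row 2: 36 + 8 + 3 + 29 + 4 + 9 = 89, so its missing entry is 118 − 89 = 29.
Column 3: -2 + 29 + 22 + 29 + 35 + 5 = 118, so its missing entry is 118 − 118 = 0.
Row 4: 5 + 29 + 11 + 22 + 4 + 9 = 80, so its missing entry is 118 − 80 = 38.
Row 7: 19 + 0 + 22 − 5 + 73 − 3 = 106, so its missing entry is 118 − 106 = 12.

x = 38, q = 12, p = 0, b = 29, y = 29, n = 1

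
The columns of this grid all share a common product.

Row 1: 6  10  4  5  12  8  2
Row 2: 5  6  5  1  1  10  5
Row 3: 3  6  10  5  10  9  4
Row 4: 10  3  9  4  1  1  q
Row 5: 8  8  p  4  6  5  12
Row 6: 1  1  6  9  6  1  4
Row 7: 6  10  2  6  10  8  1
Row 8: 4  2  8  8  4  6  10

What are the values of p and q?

p = 1, q = 9

Columns 1 and 2 each multiply to 172800, so every column has product 172800.
Column 3: 4×5×10×9×6×2×8 = 172800, so the missing entry is 172800 ÷ 172800 = 1.
Column 7: 2×5×4×12×4×1×10 = 19200, so the missing entry is 172800 ÷ 19200 = 9.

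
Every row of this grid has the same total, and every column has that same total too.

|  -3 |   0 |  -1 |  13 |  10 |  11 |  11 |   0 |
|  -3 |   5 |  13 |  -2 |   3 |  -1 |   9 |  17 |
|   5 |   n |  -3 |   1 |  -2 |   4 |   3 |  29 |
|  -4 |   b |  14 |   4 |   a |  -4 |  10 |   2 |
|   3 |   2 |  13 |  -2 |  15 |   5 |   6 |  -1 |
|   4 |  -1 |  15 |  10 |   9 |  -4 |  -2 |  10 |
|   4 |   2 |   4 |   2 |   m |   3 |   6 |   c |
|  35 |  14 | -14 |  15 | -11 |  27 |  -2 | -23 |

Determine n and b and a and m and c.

Rows 1 and 2 both sum to 41, so that's the common total.
Row 3: 5 − 3 + 1 − 2 + 4 + 3 + 29 = 37, so its missing entry is 41 − 37 = 4.
Column 2: 0 + 5 + 4 + 2 − 1 + 2 + 14 = 26, so its missing entry is 41 − 26 = 15.
Row 4: -4 + 15 + 14 + 4 − 4 + 10 + 2 = 37, so its missing entry is 41 − 37 = 4.
Column 5: 10 + 3 − 2 + 4 + 15 + 9 − 11 = 28, so its missing entry is 41 − 28 = 13.
Row 7: 4 + 2 + 4 + 2 + 13 + 3 + 6 = 34, so its missing entry is 41 − 34 = 7.

n = 4, b = 15, a = 4, m = 13, c = 7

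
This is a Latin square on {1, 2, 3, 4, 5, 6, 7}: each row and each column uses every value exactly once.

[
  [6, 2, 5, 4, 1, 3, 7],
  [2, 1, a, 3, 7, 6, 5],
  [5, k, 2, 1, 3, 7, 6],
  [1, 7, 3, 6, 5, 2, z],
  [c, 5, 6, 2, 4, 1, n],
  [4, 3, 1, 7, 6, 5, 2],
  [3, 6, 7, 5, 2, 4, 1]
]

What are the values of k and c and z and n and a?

k = 4, c = 7, z = 4, n = 3, a = 4

For row 5, column 1: column 1 already has {1, 2, 3, 4, 5, 6}; that leaves 7.
At (row 2, col 3): row 2 already has {1, 2, 3, 5, 6, 7}, so the value is 4.
Cell (3,2): row 3 already has {1, 2, 3, 5, 6, 7} → 4.
At (row 5, col 7): row 5 already has {1, 2, 4, 5, 6, 7}, so the value is 3.
At (row 4, col 7): row 4 already has {1, 2, 3, 5, 6, 7}, so the value is 4.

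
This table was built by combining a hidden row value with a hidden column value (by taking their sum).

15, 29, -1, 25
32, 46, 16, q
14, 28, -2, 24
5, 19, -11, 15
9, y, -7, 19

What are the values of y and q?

y = 23, q = 42

The difference between any two rows is the same in every column — this is an addition table with the headers hidden.
Row 5 minus row 1 is -7 − (-1) = -6, so its entry in column 2 is 29 + (-6) = 23.
Row 2 minus row 1 is 16 − (-1) = 17, so its entry in column 4 is 25 + 17 = 42.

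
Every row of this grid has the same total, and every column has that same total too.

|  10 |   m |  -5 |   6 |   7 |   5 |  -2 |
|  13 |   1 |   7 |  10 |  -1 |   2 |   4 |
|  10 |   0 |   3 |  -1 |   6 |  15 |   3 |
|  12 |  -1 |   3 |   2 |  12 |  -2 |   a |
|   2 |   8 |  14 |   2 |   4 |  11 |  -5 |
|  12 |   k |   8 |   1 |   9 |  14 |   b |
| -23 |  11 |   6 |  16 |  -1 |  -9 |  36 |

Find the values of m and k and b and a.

m = 15, k = 2, b = -10, a = 10

Rows 2 and 3 both sum to 36, so that's the common total.
Row 1 has 10 − 5 + 6 + 7 + 5 − 2 = 21; the blank must be 36 − 21 = 15.
Column 2 has 15 + 1 + 0 − 1 + 8 + 11 = 34; the blank must be 36 − 34 = 2.
Row 6 has 12 + 2 + 8 + 1 + 9 + 14 = 46; the blank must be 36 − 46 = -10.
Row 4 has 12 − 1 + 3 + 2 + 12 − 2 = 26; the blank must be 36 − 26 = 10.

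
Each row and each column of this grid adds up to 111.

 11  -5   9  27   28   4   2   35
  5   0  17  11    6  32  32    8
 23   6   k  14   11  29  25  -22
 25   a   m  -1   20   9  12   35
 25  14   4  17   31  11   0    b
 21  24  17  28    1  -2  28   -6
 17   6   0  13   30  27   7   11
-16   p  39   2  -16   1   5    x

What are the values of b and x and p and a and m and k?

b = 9, x = 41, p = 55, a = 11, m = 0, k = 25

Row 3 has 23 + 6 + 14 + 11 + 29 + 25 − 22 = 86; the blank must be 111 − 86 = 25.
Column 3 has 9 + 17 + 25 + 4 + 17 + 0 + 39 = 111; the blank must be 111 − 111 = 0.
Row 4 has 25 + 0 − 1 + 20 + 9 + 12 + 35 = 100; the blank must be 111 − 100 = 11.
Column 2 has -5 + 0 + 6 + 11 + 14 + 24 + 6 = 56; the blank must be 111 − 56 = 55.
Row 8 has -16 + 55 + 39 + 2 − 16 + 1 + 5 = 70; the blank must be 111 − 70 = 41.
Row 5 has 25 + 14 + 4 + 17 + 31 + 11 + 0 = 102; the blank must be 111 − 102 = 9.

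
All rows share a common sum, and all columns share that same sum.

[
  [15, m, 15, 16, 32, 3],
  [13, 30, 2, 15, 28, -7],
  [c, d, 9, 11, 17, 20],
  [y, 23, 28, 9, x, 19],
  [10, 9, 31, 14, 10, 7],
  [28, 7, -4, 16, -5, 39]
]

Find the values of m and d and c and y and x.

m = 0, d = 12, c = 12, y = 3, x = -1

Rows 2 and 5 both sum to 81, so that's the common total.
The known cells in row 1 total 81, leaving 81 − 81 = 0 for the blank.
The known cells in column 2 total 69, leaving 81 − 69 = 12 for the blank.
The known cells in column 5 total 82, leaving 81 − 82 = -1 for the blank.
The known cells in row 3 total 69, leaving 81 − 69 = 12 for the blank.
The known cells in row 4 total 78, leaving 81 − 78 = 3 for the blank.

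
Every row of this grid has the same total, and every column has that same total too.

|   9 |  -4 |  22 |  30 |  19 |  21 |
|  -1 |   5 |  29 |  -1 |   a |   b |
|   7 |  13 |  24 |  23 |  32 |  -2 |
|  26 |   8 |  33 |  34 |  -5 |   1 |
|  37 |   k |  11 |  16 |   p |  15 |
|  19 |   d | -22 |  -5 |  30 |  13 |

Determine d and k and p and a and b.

Rows 1 and 3 both sum to 97, so that's the common total.
Column 6 has 21 − 2 + 1 + 15 + 13 = 48; the blank must be 97 − 48 = 49.
Row 6 has 19 − 22 − 5 + 30 + 13 = 35; the blank must be 97 − 35 = 62.
Row 2 has -1 + 5 + 29 − 1 + 49 = 81; the blank must be 97 − 81 = 16.
Column 5 has 19 + 16 + 32 − 5 + 30 = 92; the blank must be 97 − 92 = 5.
Row 5 has 37 + 11 + 16 + 5 + 15 = 84; the blank must be 97 − 84 = 13.

d = 62, k = 13, p = 5, a = 16, b = 49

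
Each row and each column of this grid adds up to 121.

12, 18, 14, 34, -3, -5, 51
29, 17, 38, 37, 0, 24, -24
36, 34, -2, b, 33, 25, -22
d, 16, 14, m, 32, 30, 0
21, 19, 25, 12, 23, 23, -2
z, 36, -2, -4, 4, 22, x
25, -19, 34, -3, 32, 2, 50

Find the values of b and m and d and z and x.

b = 17, m = 28, d = 1, z = -3, x = 68

Row 3: 36 + 34 − 2 + 33 + 25 − 22 = 104, so its missing entry is 121 − 104 = 17.
Column 4: 34 + 37 + 17 + 12 − 4 − 3 = 93, so its missing entry is 121 − 93 = 28.
Row 4: 16 + 14 + 28 + 32 + 30 + 0 = 120, so its missing entry is 121 − 120 = 1.
Column 1: 12 + 29 + 36 + 1 + 21 + 25 = 124, so its missing entry is 121 − 124 = -3.
Row 6: -3 + 36 − 2 − 4 + 4 + 22 = 53, so its missing entry is 121 − 53 = 68.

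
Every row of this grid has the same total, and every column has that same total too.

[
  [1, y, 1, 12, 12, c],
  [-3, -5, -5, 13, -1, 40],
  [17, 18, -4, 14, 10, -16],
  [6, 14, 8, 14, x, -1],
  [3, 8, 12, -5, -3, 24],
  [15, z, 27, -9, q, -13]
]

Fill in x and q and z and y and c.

x = -2, q = 23, z = -4, y = 8, c = 5

Rows 2 and 3 both sum to 39, so that's the common total.
The known cells in row 4 total 41, leaving 39 − 41 = -2 for the blank.
The known cells in column 5 total 16, leaving 39 − 16 = 23 for the blank.
The known cells in row 6 total 43, leaving 39 − 43 = -4 for the blank.
The known cells in column 2 total 31, leaving 39 − 31 = 8 for the blank.
The known cells in row 1 total 34, leaving 39 − 34 = 5 for the blank.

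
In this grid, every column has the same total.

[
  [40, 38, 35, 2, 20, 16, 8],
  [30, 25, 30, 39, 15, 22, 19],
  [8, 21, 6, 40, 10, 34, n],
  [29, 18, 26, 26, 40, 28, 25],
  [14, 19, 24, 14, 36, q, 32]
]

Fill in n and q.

n = 37, q = 21

Column 1 sums to 121 and so does column 5; that's the common total.
In column 7 the known cells total 84, leaving 121 − 84 = 37.
In column 6 the known cells total 100, leaving 121 − 100 = 21.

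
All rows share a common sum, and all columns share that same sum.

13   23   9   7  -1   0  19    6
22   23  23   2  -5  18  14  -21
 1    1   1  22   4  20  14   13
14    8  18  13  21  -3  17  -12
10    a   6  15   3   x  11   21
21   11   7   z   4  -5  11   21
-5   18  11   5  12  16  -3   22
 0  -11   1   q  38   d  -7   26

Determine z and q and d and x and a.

z = 6, q = 6, d = 23, x = 7, a = 3

Rows 1 and 2 both sum to 76, so that's the common total.
The known cells in row 6 total 70, leaving 76 − 70 = 6 for the blank.
The known cells in column 4 total 70, leaving 76 − 70 = 6 for the blank.
The known cells in row 8 total 53, leaving 76 − 53 = 23 for the blank.
The known cells in column 6 total 69, leaving 76 − 69 = 7 for the blank.
The known cells in row 5 total 73, leaving 76 − 73 = 3 for the blank.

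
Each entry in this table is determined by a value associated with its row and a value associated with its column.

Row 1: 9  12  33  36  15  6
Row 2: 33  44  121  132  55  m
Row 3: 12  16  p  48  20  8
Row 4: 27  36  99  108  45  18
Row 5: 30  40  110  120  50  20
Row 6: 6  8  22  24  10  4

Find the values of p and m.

Each row is a constant multiple of every other row — this is a multiplication table with the headers hidden.
Row 3 is 48/36 = 4/3 times row 1, so its entry in column 3 is 33 × 4/3 = 44.
Row 2 is 132/36 = 11/3 times row 1, so its entry in column 6 is 6 × 11/3 = 22.

p = 44, m = 22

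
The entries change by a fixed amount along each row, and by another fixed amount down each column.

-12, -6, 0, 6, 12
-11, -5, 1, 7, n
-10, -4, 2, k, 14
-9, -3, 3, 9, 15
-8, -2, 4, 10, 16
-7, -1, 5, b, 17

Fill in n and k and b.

Along each row the entries change by 6 per step; down each column they change by 1.
Row 2: from -11 at column 1, stepping by 6 to column 5 gives 13.
Row 3: from -10 at column 1, stepping by 6 to column 4 gives 8.
Row 6: from -7 at column 1, stepping by 6 to column 4 gives 11.

n = 13, k = 8, b = 11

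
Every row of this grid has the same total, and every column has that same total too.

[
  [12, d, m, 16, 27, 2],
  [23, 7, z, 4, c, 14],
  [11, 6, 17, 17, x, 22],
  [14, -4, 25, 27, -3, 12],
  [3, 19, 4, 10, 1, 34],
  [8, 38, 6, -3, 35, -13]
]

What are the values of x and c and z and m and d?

x = -2, c = 13, z = 10, m = 9, d = 5

Rows 4 and 5 both sum to 71, so that's the common total.
Column 2: 7 + 6 − 4 + 19 + 38 = 66, so its missing entry is 71 − 66 = 5.
Row 3: 11 + 6 + 17 + 17 + 22 = 73, so its missing entry is 71 − 73 = -2.
Column 5: 27 − 2 − 3 + 1 + 35 = 58, so its missing entry is 71 − 58 = 13.
Row 2: 23 + 7 + 4 + 13 + 14 = 61, so its missing entry is 71 − 61 = 10.
Row 1: 12 + 5 + 16 + 27 + 2 = 62, so its missing entry is 71 − 62 = 9.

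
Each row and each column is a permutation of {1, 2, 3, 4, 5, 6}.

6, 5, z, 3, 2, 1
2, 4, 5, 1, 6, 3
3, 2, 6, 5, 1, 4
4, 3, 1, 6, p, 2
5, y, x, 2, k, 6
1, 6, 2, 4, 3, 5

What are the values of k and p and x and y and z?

k = 4, p = 5, x = 3, y = 1, z = 4

Cell (4,5): row 4 already has {1, 2, 3, 4, 6} → 5.
For row 5, column 5: column 5 already has {1, 2, 3, 5, 6}; that leaves 4.
Cell (1,3): row 1 already has {1, 2, 3, 5, 6} → 4.
For row 5, column 3: column 3 already has {1, 2, 4, 5, 6}; that leaves 3.
At (row 5, col 2): row 5 already has {2, 3, 4, 5, 6}, so the value is 1.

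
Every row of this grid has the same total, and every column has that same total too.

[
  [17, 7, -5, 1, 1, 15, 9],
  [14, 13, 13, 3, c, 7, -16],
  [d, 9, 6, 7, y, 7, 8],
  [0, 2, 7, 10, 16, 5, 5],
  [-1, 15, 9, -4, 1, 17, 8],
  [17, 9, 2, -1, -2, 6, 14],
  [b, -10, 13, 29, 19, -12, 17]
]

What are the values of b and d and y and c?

Rows 1 and 4 both sum to 45, so that's the common total.
The known cells in row 2 total 34, leaving 45 − 34 = 11 for the blank.
The known cells in column 5 total 46, leaving 45 − 46 = -1 for the blank.
The known cells in row 3 total 36, leaving 45 − 36 = 9 for the blank.
The known cells in row 7 total 56, leaving 45 − 56 = -11 for the blank.

b = -11, d = 9, y = -1, c = 11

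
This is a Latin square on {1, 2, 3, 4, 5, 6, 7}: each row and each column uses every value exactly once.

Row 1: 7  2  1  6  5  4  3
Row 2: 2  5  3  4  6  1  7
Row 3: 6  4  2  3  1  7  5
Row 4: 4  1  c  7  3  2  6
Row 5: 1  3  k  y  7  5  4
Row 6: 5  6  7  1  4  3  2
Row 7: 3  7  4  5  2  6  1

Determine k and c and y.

k = 6, c = 5, y = 2

Cell (4,3): row 4 already has {1, 2, 3, 4, 6, 7} → 5.
At (row 5, col 3): column 3 already has {1, 2, 3, 4, 5, 7}, so the value is 6.
At (row 5, col 4): row 5 already has {1, 3, 4, 5, 6, 7}, so the value is 2.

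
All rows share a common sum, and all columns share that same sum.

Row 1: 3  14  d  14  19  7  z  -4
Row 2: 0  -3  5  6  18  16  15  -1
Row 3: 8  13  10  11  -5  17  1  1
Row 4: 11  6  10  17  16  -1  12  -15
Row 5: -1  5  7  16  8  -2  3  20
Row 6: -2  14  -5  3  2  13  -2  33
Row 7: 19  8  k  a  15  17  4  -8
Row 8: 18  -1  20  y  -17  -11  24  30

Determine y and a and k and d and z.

y = -7, a = -4, k = 5, d = 4, z = -1

Rows 2 and 3 both sum to 56, so that's the common total.
The known cells in column 7 total 57, leaving 56 − 57 = -1 for the blank.
The known cells in row 8 total 63, leaving 56 − 63 = -7 for the blank.
The known cells in row 1 total 52, leaving 56 − 52 = 4 for the blank.
The known cells in column 3 total 51, leaving 56 − 51 = 5 for the blank.
The known cells in row 7 total 60, leaving 56 − 60 = -4 for the blank.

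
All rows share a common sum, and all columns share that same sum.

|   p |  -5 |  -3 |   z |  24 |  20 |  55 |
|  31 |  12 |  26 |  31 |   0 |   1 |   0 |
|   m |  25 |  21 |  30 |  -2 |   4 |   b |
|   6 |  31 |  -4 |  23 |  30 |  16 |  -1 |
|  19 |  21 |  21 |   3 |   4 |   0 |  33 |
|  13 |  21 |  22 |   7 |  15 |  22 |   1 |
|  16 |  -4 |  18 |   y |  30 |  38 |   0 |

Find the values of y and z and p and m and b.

y = 3, z = 4, p = 6, m = 10, b = 13

Rows 2 and 4 both sum to 101, so that's the common total.
Column 7: 55 + 0 − 1 + 33 + 1 + 0 = 88, so its missing entry is 101 − 88 = 13.
Row 3: 25 + 21 + 30 − 2 + 4 + 13 = 91, so its missing entry is 101 − 91 = 10.
Column 1: 31 + 10 + 6 + 19 + 13 + 16 = 95, so its missing entry is 101 − 95 = 6.
Row 1: 6 − 5 − 3 + 24 + 20 + 55 = 97, so its missing entry is 101 − 97 = 4.
Row 7: 16 − 4 + 18 + 30 + 38 + 0 = 98, so its missing entry is 101 − 98 = 3.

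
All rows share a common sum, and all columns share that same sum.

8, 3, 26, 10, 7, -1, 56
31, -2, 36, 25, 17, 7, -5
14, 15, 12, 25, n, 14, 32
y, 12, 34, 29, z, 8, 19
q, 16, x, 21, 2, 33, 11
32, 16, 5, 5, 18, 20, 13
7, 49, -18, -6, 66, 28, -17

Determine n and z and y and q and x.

n = -3, z = 2, y = 5, q = 12, x = 14

Rows 1 and 2 both sum to 109, so that's the common total.
The known cells in row 3 total 112, leaving 109 − 112 = -3 for the blank.
The known cells in column 5 total 107, leaving 109 − 107 = 2 for the blank.
The known cells in column 3 total 95, leaving 109 − 95 = 14 for the blank.
The known cells in row 5 total 97, leaving 109 − 97 = 12 for the blank.
The known cells in row 4 total 104, leaving 109 − 104 = 5 for the blank.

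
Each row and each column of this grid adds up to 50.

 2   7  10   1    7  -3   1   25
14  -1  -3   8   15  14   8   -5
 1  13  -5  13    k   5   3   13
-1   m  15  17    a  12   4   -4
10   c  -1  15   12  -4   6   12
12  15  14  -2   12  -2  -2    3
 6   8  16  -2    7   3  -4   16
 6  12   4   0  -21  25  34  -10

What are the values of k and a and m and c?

Row 3 has 1 + 13 − 5 + 13 + 5 + 3 + 13 = 43; the blank must be 50 − 43 = 7.
Row 5 has 10 − 1 + 15 + 12 − 4 + 6 + 12 = 50; the blank must be 50 − 50 = 0.
Column 2 has 7 − 1 + 13 + 0 + 15 + 8 + 12 = 54; the blank must be 50 − 54 = -4.
Row 4 has -1 − 4 + 15 + 17 + 12 + 4 − 4 = 39; the blank must be 50 − 39 = 11.

k = 7, a = 11, m = -4, c = 0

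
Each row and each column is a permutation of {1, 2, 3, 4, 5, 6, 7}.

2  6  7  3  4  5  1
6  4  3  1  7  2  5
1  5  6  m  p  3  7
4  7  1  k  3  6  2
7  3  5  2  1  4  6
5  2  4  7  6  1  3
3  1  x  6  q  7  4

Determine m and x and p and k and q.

m = 4, x = 2, p = 2, k = 5, q = 5

At (row 7, col 3): column 3 already has {1, 3, 4, 5, 6, 7}, so the value is 2.
Cell (7,5): row 7 already has {1, 2, 3, 4, 6, 7} → 5.
For row 3, column 5: column 5 already has {1, 3, 4, 5, 6, 7}; that leaves 2.
For row 3, column 4: row 3 already has {1, 2, 3, 5, 6, 7}; that leaves 4.
At (row 4, col 4): row 4 already has {1, 2, 3, 4, 6, 7}, so the value is 5.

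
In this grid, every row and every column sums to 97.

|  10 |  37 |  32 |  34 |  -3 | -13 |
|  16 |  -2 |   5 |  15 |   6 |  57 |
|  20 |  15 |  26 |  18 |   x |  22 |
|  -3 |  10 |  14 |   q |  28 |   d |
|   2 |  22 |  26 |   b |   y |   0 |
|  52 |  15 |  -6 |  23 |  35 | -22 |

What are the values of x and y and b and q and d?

Row 3 has 20 + 15 + 26 + 18 + 22 = 101; the blank must be 97 − 101 = -4.
Column 5 has -3 + 6 − 4 + 28 + 35 = 62; the blank must be 97 − 62 = 35.
Row 5 has 2 + 22 + 26 + 35 + 0 = 85; the blank must be 97 − 85 = 12.
Column 4 has 34 + 15 + 18 + 12 + 23 = 102; the blank must be 97 − 102 = -5.
Row 4 has -3 + 10 + 14 − 5 + 28 = 44; the blank must be 97 − 44 = 53.

x = -4, y = 35, b = 12, q = -5, d = 53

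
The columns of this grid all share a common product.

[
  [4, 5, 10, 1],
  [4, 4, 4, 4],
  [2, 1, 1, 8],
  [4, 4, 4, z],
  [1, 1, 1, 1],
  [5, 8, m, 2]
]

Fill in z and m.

z = 10, m = 4

Columns 1 and 2 each multiply to 640, so every column has product 640.
Column 4: 1×4×8×1×2 = 64, so the missing entry is 640 ÷ 64 = 10.
Column 3: 10×4×1×4×1 = 160, so the missing entry is 640 ÷ 160 = 4.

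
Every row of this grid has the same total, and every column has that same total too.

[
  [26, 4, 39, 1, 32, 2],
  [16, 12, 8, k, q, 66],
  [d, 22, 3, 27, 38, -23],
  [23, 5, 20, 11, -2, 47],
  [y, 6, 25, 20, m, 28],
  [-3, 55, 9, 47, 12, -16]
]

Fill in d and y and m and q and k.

Rows 1 and 4 both sum to 104, so that's the common total.
The known cells in row 3 total 67, leaving 104 − 67 = 37 for the blank.
The known cells in column 1 total 99, leaving 104 − 99 = 5 for the blank.
The known cells in row 5 total 84, leaving 104 − 84 = 20 for the blank.
The known cells in column 5 total 100, leaving 104 − 100 = 4 for the blank.
The known cells in row 2 total 106, leaving 104 − 106 = -2 for the blank.

d = 37, y = 5, m = 20, q = 4, k = -2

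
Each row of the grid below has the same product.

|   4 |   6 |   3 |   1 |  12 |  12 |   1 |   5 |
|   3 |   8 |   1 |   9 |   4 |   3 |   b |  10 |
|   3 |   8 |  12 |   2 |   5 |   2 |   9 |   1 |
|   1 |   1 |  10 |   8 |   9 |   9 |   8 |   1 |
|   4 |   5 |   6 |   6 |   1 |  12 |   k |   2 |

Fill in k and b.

k = 3, b = 2

Rows 3 and 4 each multiply to 51840, so every row has product 51840.
Row 5: 4×5×6×6×1×12×2 = 17280, so the missing entry is 51840 ÷ 17280 = 3.
Row 2: 3×8×1×9×4×3×10 = 25920, so the missing entry is 51840 ÷ 25920 = 2.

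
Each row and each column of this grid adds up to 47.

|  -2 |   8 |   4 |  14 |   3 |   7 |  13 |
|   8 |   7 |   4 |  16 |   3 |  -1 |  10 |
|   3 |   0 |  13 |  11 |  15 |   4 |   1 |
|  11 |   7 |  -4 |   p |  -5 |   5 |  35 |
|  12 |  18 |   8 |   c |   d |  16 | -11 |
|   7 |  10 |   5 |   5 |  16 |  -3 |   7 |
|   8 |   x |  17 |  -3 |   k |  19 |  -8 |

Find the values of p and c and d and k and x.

The known cells in column 2 total 50, leaving 47 − 50 = -3 for the blank.
The known cells in row 7 total 30, leaving 47 − 30 = 17 for the blank.
The known cells in column 5 total 49, leaving 47 − 49 = -2 for the blank.
The known cells in row 5 total 41, leaving 47 − 41 = 6 for the blank.
The known cells in row 4 total 49, leaving 47 − 49 = -2 for the blank.

p = -2, c = 6, d = -2, k = 17, x = -3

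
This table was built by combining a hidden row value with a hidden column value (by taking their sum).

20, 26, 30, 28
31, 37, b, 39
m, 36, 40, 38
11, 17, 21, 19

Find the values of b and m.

The difference between any two rows is the same in every column — this is an addition table with the headers hidden.
Row 2 minus row 1 is 39 − 28 = 11, so its entry in column 3 is 30 + 11 = 41.
Row 3 minus row 1 is 38 − 28 = 10, so its entry in column 1 is 20 + 10 = 30.

b = 41, m = 30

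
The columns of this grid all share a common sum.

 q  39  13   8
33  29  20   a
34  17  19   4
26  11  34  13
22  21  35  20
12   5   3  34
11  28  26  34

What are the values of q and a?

The complete columns each total 150.
Column 1 is missing 150 − 138 = 12 (since 33 + 34 + 26 + 22 + 12 + 11 = 138).
Column 4 is missing 150 − 113 = 37 (since 8 + 4 + 13 + 20 + 34 + 34 = 113).

q = 12, a = 37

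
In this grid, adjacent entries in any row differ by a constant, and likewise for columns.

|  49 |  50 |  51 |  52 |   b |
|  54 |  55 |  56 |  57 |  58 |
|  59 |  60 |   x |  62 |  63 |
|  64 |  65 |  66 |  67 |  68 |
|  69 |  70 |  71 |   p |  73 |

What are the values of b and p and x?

b = 53, p = 72, x = 61

Along each row the entries change by 1 per step; down each column they change by 5.
Row 1: from 49 at column 1, stepping by 1 to column 5 gives 53.
Row 5: from 69 at column 1, stepping by 1 to column 4 gives 72.
Row 3: from 59 at column 1, stepping by 1 to column 3 gives 61.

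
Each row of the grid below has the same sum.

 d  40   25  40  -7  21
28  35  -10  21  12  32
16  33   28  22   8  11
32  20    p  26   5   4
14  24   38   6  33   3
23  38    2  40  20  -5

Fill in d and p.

Rows 2 and 3 both add up to 118, so every row sums to 118.
Row 1: 40 + 25 + 40 − 7 + 21 = 119, so the missing entry is 118 − 119 = -1.
Row 4: 32 + 20 + 26 + 5 + 4 = 87, so the missing entry is 118 − 87 = 31.

d = -1, p = 31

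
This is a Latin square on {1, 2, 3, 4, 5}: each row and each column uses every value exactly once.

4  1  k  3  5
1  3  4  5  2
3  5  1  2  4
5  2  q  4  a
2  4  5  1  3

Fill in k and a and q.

At (row 4, col 5): column 5 already has {2, 3, 4, 5}, so the value is 1.
At (row 4, col 3): row 4 already has {1, 2, 4, 5}, so the value is 3.
At (row 1, col 3): row 1 already has {1, 3, 4, 5}, so the value is 2.

k = 2, a = 1, q = 3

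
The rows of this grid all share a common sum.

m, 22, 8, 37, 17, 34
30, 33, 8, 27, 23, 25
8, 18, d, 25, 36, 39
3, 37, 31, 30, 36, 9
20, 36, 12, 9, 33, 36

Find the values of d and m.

d = 20, m = 28

Rows 2 and 4 both add up to 146, so every row sums to 146.
Row 3: 8 + 18 + 25 + 36 + 39 = 126, so the missing entry is 146 − 126 = 20.
Row 1: 22 + 8 + 37 + 17 + 34 = 118, so the missing entry is 146 − 118 = 28.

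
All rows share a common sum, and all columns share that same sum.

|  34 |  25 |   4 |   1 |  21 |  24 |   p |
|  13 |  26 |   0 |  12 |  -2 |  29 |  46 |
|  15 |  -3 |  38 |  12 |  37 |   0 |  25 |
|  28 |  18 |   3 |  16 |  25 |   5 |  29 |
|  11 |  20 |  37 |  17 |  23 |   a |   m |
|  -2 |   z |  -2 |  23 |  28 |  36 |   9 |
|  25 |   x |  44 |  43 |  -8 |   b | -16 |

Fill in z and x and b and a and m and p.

Rows 2 and 3 both sum to 124, so that's the common total.
Row 6: -2 − 2 + 23 + 28 + 36 + 9 = 92, so its missing entry is 124 − 92 = 32.
Column 2: 25 + 26 − 3 + 18 + 20 + 32 = 118, so its missing entry is 124 − 118 = 6.
Row 7: 25 + 6 + 44 + 43 − 8 − 16 = 94, so its missing entry is 124 − 94 = 30.
Row 1: 34 + 25 + 4 + 1 + 21 + 24 = 109, so its missing entry is 124 − 109 = 15.
Column 7: 15 + 46 + 25 + 29 + 9 − 16 = 108, so its missing entry is 124 − 108 = 16.
Row 5: 11 + 20 + 37 + 17 + 23 + 16 = 124, so its missing entry is 124 − 124 = 0.

z = 32, x = 6, b = 30, a = 0, m = 16, p = 15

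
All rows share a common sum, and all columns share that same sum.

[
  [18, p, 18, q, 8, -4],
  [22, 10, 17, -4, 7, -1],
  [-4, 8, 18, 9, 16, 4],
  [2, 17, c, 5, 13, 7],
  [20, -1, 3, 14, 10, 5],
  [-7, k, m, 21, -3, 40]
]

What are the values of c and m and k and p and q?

Rows 2 and 3 both sum to 51, so that's the common total.
Column 4: -4 + 9 + 5 + 14 + 21 = 45, so its missing entry is 51 − 45 = 6.
Row 1: 18 + 18 + 6 + 8 − 4 = 46, so its missing entry is 51 − 46 = 5.
Column 2: 5 + 10 + 8 + 17 − 1 = 39, so its missing entry is 51 − 39 = 12.
Row 4: 2 + 17 + 5 + 13 + 7 = 44, so its missing entry is 51 − 44 = 7.
Row 6: -7 + 12 + 21 − 3 + 40 = 63, so its missing entry is 51 − 63 = -12.

c = 7, m = -12, k = 12, p = 5, q = 6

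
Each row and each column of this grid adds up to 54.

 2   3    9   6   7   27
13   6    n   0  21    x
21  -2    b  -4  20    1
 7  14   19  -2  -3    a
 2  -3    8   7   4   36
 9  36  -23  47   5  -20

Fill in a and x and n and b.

Row 3: 21 − 2 − 4 + 20 + 1 = 36, so its missing entry is 54 − 36 = 18.
Column 3: 9 + 18 + 19 + 8 − 23 = 31, so its missing entry is 54 − 31 = 23.
Row 4: 7 + 14 + 19 − 2 − 3 = 35, so its missing entry is 54 − 35 = 19.
Row 2: 13 + 6 + 23 + 0 + 21 = 63, so its missing entry is 54 − 63 = -9.

a = 19, x = -9, n = 23, b = 18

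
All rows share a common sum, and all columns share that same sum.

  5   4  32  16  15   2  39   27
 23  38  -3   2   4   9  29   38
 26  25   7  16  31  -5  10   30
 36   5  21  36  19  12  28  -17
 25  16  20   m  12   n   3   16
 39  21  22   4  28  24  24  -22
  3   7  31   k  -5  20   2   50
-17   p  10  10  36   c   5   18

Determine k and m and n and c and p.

k = 32, m = 24, n = 24, c = 54, p = 24

Rows 1 and 2 both sum to 140, so that's the common total.
The known cells in column 2 total 116, leaving 140 − 116 = 24 for the blank.
The known cells in row 8 total 86, leaving 140 − 86 = 54 for the blank.
The known cells in column 6 total 116, leaving 140 − 116 = 24 for the blank.
The known cells in row 5 total 116, leaving 140 − 116 = 24 for the blank.
The known cells in row 7 total 108, leaving 140 − 108 = 32 for the blank.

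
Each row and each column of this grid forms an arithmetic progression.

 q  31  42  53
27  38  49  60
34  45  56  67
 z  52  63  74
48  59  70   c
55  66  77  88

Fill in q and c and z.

Along each row the entries change by 11 per step; down each column they change by 7.
Row 1: from 31 at column 2, stepping by 11 to column 1 gives 20.
Row 5: from 48 at column 1, stepping by 11 to column 4 gives 81.
Row 4: from 52 at column 2, stepping by 11 to column 1 gives 41.

q = 20, c = 81, z = 41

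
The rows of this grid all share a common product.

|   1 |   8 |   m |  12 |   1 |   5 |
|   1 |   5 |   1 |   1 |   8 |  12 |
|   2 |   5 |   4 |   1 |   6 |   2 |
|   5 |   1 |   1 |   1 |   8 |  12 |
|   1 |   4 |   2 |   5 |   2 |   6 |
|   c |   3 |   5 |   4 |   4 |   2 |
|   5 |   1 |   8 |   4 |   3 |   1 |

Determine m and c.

m = 1, c = 1

Rows 5 and 7 each multiply to 480, so every row has product 480.
Row 1: 1×8×12×1×5 = 480, so the missing entry is 480 ÷ 480 = 1.
Row 6: 3×5×4×4×2 = 480, so the missing entry is 480 ÷ 480 = 1.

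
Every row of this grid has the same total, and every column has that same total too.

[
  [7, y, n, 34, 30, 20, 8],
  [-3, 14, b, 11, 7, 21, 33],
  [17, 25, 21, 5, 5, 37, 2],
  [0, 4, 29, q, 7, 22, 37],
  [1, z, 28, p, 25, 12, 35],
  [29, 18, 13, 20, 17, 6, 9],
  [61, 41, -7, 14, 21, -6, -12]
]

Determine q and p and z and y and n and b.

Rows 3 and 6 both sum to 112, so that's the common total.
Row 2 has -3 + 14 + 11 + 7 + 21 + 33 = 83; the blank must be 112 − 83 = 29.
Column 3 has 29 + 21 + 29 + 28 + 13 − 7 = 113; the blank must be 112 − 113 = -1.
Row 1 has 7 − 1 + 34 + 30 + 20 + 8 = 98; the blank must be 112 − 98 = 14.
Row 4 has 0 + 4 + 29 + 7 + 22 + 37 = 99; the blank must be 112 − 99 = 13.
Column 4 has 34 + 11 + 5 + 13 + 20 + 14 = 97; the blank must be 112 − 97 = 15.
Row 5 has 1 + 28 + 15 + 25 + 12 + 35 = 116; the blank must be 112 − 116 = -4.

q = 13, p = 15, z = -4, y = 14, n = -1, b = 29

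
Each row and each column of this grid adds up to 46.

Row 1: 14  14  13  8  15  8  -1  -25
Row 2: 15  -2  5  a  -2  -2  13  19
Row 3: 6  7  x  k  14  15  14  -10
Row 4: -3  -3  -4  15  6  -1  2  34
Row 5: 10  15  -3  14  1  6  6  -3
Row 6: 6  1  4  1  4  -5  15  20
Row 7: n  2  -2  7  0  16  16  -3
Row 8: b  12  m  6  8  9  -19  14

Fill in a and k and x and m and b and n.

The known cells in row 7 total 36, leaving 46 − 36 = 10 for the blank.
The known cells in column 1 total 58, leaving 46 − 58 = -12 for the blank.
The known cells in row 8 total 18, leaving 46 − 18 = 28 for the blank.
The known cells in column 3 total 41, leaving 46 − 41 = 5 for the blank.
The known cells in row 3 total 51, leaving 46 − 51 = -5 for the blank.
The known cells in row 2 total 46, leaving 46 − 46 = 0 for the blank.

a = 0, k = -5, x = 5, m = 28, b = -12, n = 10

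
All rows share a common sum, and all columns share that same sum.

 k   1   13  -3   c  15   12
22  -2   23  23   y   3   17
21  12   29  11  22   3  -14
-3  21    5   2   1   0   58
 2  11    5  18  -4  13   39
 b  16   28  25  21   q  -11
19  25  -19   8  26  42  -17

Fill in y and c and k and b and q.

y = -2, c = 20, k = 26, b = -3, q = 8

Rows 3 and 4 both sum to 84, so that's the common total.
Column 6 has 15 + 3 + 3 + 0 + 13 + 42 = 76; the blank must be 84 − 76 = 8.
Row 2 has 22 − 2 + 23 + 23 + 3 + 17 = 86; the blank must be 84 − 86 = -2.
Column 5 has -2 + 22 + 1 − 4 + 21 + 26 = 64; the blank must be 84 − 64 = 20.
Row 1 has 1 + 13 − 3 + 20 + 15 + 12 = 58; the blank must be 84 − 58 = 26.
Row 6 has 16 + 28 + 25 + 21 + 8 − 11 = 87; the blank must be 84 − 87 = -3.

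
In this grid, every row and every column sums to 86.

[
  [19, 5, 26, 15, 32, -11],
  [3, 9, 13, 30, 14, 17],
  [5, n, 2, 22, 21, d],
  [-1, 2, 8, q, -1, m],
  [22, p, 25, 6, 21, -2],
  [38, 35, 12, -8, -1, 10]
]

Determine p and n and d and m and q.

p = 14, n = 21, d = 15, m = 57, q = 21

Column 4: 15 + 30 + 22 + 6 − 8 = 65, so its missing entry is 86 − 65 = 21.
Row 5: 22 + 25 + 6 + 21 − 2 = 72, so its missing entry is 86 − 72 = 14.
Column 2: 5 + 9 + 2 + 14 + 35 = 65, so its missing entry is 86 − 65 = 21.
Row 3: 5 + 21 + 2 + 22 + 21 = 71, so its missing entry is 86 − 71 = 15.
Row 4: -1 + 2 + 8 + 21 − 1 = 29, so its missing entry is 86 − 29 = 57.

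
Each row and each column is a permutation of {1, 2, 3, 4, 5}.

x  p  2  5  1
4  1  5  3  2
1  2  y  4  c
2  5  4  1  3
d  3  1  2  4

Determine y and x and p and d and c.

y = 3, x = 3, p = 4, d = 5, c = 5

Cell (1,2): column 2 already has {1, 2, 3, 5} → 4.
For row 3, column 5: column 5 already has {1, 2, 3, 4}; that leaves 5.
At (row 5, col 1): row 5 already has {1, 2, 3, 4}, so the value is 5.
At (row 1, col 1): row 1 already has {1, 2, 4, 5}, so the value is 3.
At (row 3, col 3): row 3 already has {1, 2, 4, 5}, so the value is 3.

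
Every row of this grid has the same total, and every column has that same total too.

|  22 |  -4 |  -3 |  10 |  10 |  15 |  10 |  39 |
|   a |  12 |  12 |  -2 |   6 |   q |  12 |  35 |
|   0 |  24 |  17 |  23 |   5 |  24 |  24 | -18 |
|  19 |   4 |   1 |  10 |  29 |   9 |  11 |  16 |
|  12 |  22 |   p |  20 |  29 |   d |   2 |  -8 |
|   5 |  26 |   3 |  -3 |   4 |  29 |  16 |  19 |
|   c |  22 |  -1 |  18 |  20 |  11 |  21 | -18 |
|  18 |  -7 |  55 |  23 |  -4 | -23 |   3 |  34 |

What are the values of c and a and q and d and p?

Rows 1 and 3 both sum to 99, so that's the common total.
Column 3: -3 + 12 + 17 + 1 + 3 − 1 + 55 = 84, so its missing entry is 99 − 84 = 15.
Row 5: 12 + 22 + 15 + 20 + 29 + 2 − 8 = 92, so its missing entry is 99 − 92 = 7.
Column 6: 15 + 24 + 9 + 7 + 29 + 11 − 23 = 72, so its missing entry is 99 − 72 = 27.
Row 7: 22 − 1 + 18 + 20 + 11 + 21 − 18 = 73, so its missing entry is 99 − 73 = 26.
Row 2: 12 + 12 − 2 + 6 + 27 + 12 + 35 = 102, so its missing entry is 99 − 102 = -3.

c = 26, a = -3, q = 27, d = 7, p = 15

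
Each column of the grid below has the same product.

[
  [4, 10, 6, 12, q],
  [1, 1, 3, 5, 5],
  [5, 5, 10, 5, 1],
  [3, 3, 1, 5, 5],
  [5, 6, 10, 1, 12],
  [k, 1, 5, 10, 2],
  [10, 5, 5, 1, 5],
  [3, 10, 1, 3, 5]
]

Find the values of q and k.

Columns 2 and 4 each multiply to 45000, so every column has product 45000.
Column 5: 5×1×5×12×2×5×5 = 15000, so the missing entry is 45000 ÷ 15000 = 3.
Column 1: 4×1×5×3×5×10×3 = 9000, so the missing entry is 45000 ÷ 9000 = 5.

q = 3, k = 5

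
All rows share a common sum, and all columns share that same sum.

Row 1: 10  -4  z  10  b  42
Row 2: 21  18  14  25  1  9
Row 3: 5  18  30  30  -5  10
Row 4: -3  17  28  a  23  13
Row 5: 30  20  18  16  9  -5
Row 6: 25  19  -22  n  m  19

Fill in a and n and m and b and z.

Rows 2 and 3 both sum to 88, so that's the common total.
Column 3: 14 + 30 + 28 + 18 − 22 = 68, so its missing entry is 88 − 68 = 20.
Row 1: 10 − 4 + 20 + 10 + 42 = 78, so its missing entry is 88 − 78 = 10.
Column 5: 10 + 1 − 5 + 23 + 9 = 38, so its missing entry is 88 − 38 = 50.
Row 4: -3 + 17 + 28 + 23 + 13 = 78, so its missing entry is 88 − 78 = 10.
Row 6: 25 + 19 − 22 + 50 + 19 = 91, so its missing entry is 88 − 91 = -3.

a = 10, n = -3, m = 50, b = 10, z = 20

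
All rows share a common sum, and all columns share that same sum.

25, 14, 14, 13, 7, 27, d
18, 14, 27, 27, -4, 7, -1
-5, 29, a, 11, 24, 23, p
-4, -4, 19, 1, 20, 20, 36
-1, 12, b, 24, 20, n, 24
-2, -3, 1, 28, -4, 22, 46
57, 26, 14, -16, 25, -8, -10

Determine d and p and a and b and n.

d = -12, p = 5, a = 1, b = 12, n = -3

Rows 2 and 4 both sum to 88, so that's the common total.
Row 1: 25 + 14 + 14 + 13 + 7 + 27 = 100, so its missing entry is 88 − 100 = -12.
Column 6: 27 + 7 + 23 + 20 + 22 − 8 = 91, so its missing entry is 88 − 91 = -3.
Row 5: -1 + 12 + 24 + 20 − 3 + 24 = 76, so its missing entry is 88 − 76 = 12.
Column 7: -12 − 1 + 36 + 24 + 46 − 10 = 83, so its missing entry is 88 − 83 = 5.
Row 3: -5 + 29 + 11 + 24 + 23 + 5 = 87, so its missing entry is 88 − 87 = 1.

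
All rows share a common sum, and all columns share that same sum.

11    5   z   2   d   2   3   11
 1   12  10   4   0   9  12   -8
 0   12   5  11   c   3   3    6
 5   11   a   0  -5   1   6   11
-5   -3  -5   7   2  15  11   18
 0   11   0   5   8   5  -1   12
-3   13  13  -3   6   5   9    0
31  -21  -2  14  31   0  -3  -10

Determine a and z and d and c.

a = 11, z = 8, d = -2, c = 0

Rows 2 and 5 both sum to 40, so that's the common total.
Row 4: 5 + 11 + 0 − 5 + 1 + 6 + 11 = 29, so its missing entry is 40 − 29 = 11.
Row 3: 0 + 12 + 5 + 11 + 3 + 3 + 6 = 40, so its missing entry is 40 − 40 = 0.
Column 5: 0 + 0 − 5 + 2 + 8 + 6 + 31 = 42, so its missing entry is 40 − 42 = -2.
Row 1: 11 + 5 + 2 − 2 + 2 + 3 + 11 = 32, so its missing entry is 40 − 32 = 8.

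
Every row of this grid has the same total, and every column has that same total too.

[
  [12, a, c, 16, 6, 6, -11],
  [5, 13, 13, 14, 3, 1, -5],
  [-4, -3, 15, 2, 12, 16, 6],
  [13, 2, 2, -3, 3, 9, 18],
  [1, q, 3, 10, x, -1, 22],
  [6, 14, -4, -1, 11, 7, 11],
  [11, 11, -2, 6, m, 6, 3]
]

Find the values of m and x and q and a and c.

m = 9, x = 0, q = 9, a = -2, c = 17

Rows 2 and 3 both sum to 44, so that's the common total.
Row 7: 11 + 11 − 2 + 6 + 6 + 3 = 35, so its missing entry is 44 − 35 = 9.
Column 5: 6 + 3 + 12 + 3 + 11 + 9 = 44, so its missing entry is 44 − 44 = 0.
Column 3: 13 + 15 + 2 + 3 − 4 − 2 = 27, so its missing entry is 44 − 27 = 17.
Row 1: 12 + 17 + 16 + 6 + 6 − 11 = 46, so its missing entry is 44 − 46 = -2.
Row 5: 1 + 3 + 10 + 0 − 1 + 22 = 35, so its missing entry is 44 − 35 = 9.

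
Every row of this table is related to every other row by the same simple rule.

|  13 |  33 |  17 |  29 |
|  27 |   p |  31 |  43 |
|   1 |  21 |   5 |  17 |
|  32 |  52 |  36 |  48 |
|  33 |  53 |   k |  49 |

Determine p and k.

The difference between any two rows is the same in every column — this is an addition table with the headers hidden.
Row 2 minus row 1 is 43 − 29 = 14, so its entry in column 2 is 33 + 14 = 47.
Row 5 minus row 1 is 49 − 29 = 20, so its entry in column 3 is 17 + 20 = 37.

p = 47, k = 37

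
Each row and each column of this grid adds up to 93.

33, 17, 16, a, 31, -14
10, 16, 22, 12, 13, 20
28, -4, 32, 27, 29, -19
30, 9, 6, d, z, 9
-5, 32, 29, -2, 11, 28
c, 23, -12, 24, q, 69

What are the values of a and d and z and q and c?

Row 1: 33 + 17 + 16 + 31 − 14 = 83, so its missing entry is 93 − 83 = 10.
Column 4: 10 + 12 + 27 − 2 + 24 = 71, so its missing entry is 93 − 71 = 22.
Row 4: 30 + 9 + 6 + 22 + 9 = 76, so its missing entry is 93 − 76 = 17.
Column 5: 31 + 13 + 29 + 17 + 11 = 101, so its missing entry is 93 − 101 = -8.
Row 6: 23 − 12 + 24 − 8 + 69 = 96, so its missing entry is 93 − 96 = -3.

a = 10, d = 22, z = 17, q = -8, c = -3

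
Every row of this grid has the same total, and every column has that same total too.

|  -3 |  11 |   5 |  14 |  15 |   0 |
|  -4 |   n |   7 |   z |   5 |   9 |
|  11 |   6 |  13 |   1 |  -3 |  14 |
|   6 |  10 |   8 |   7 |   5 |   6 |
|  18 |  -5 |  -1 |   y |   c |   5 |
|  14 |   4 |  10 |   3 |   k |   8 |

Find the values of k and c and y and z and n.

k = 3, c = 17, y = 8, z = 9, n = 16

Rows 1 and 3 both sum to 42, so that's the common total.
Column 2: 11 + 6 + 10 − 5 + 4 = 26, so its missing entry is 42 − 26 = 16.
Row 6: 14 + 4 + 10 + 3 + 8 = 39, so its missing entry is 42 − 39 = 3.
Column 5: 15 + 5 − 3 + 5 + 3 = 25, so its missing entry is 42 − 25 = 17.
Row 5: 18 − 5 − 1 + 17 + 5 = 34, so its missing entry is 42 − 34 = 8.
Row 2: -4 + 16 + 7 + 5 + 9 = 33, so its missing entry is 42 − 33 = 9.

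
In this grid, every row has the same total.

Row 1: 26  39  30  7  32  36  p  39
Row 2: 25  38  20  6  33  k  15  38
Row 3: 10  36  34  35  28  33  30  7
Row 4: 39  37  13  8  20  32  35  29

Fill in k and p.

k = 38, p = 4

Rows 3 and 4 both add up to 213, so every row sums to 213.
Row 2: 25 + 38 + 20 + 6 + 33 + 15 + 38 = 175, so the missing entry is 213 − 175 = 38.
Row 1: 26 + 39 + 30 + 7 + 32 + 36 + 39 = 209, so the missing entry is 213 − 209 = 4.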